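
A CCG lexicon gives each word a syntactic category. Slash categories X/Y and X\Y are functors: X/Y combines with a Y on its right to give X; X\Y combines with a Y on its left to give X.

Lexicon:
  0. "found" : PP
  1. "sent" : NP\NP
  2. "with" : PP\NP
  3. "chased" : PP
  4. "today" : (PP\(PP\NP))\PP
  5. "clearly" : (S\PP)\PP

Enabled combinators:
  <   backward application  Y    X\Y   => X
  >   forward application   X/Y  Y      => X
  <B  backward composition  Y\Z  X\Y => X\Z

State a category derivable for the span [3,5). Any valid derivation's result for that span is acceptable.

PP\(PP\NP)

[0,6] S   <
  [0,1] "found" : PP
  [1,6] S\PP   <
    [1,5] PP   <
      [1,3] PP\NP   <B
        [1,2] "sent" : NP\NP
        [2,3] "with" : PP\NP
      [3,5] PP\(PP\NP)   <
        [3,4] "chased" : PP
        [4,5] "today" : (PP\(PP\NP))\PP
    [5,6] "clearly" : (S\PP)\PP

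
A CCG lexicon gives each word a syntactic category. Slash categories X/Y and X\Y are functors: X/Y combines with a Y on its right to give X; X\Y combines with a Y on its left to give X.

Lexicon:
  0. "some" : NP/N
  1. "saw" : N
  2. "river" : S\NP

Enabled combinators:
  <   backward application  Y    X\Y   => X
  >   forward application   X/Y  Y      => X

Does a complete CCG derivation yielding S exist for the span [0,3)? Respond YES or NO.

[0,3] S   <
  [0,2] NP   >
    [0,1] "some" : NP/N
    [1,2] "saw" : N
  [2,3] "river" : S\NP

YES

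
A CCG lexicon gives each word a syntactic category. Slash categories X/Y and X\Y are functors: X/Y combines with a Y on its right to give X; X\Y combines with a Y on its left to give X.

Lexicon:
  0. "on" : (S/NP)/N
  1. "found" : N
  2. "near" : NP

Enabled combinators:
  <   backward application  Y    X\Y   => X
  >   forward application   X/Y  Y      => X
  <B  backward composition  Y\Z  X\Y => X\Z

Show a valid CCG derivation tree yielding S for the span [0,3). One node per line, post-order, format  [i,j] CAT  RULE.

[0,3] S   >
  [0,2] S/NP   >
    [0,1] "on" : (S/NP)/N
    [1,2] "found" : N
  [2,3] "near" : NP

[0,1] (S/NP)/N  lex  "on"
[1,2] N  lex  "found"
[0,2] S/NP  >  k=1
[2,3] NP  lex  "near"
[0,3] S  >  k=2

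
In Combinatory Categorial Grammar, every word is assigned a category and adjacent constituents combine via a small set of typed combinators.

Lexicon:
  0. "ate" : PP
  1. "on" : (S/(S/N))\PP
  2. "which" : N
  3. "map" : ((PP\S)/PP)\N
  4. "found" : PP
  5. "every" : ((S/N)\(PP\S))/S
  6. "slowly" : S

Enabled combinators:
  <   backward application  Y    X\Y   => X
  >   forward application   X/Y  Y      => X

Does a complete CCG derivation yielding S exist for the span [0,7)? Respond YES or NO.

[0,7] S   >
  [0,2] S/(S/N)   <
    [0,1] "ate" : PP
    [1,2] "on" : (S/(S/N))\PP
  [2,7] S/N   <
    [2,5] PP\S   >
      [2,4] (PP\S)/PP   <
        [2,3] "which" : N
        [3,4] "map" : ((PP\S)/PP)\N
      [4,5] "found" : PP
    [5,7] (S/N)\(PP\S)   >
      [5,6] "every" : ((S/N)\(PP\S))/S
      [6,7] "slowly" : S

YES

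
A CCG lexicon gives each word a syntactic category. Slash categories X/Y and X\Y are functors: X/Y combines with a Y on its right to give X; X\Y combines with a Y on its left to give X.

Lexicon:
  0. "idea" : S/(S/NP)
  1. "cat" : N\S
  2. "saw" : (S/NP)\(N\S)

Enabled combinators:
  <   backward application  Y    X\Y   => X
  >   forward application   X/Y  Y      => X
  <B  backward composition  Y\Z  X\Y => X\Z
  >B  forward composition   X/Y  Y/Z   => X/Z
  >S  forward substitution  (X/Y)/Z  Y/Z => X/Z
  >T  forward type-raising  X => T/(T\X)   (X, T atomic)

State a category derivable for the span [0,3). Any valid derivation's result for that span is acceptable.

[0,3] S   >
  [0,1] "idea" : S/(S/NP)
  [1,3] S/NP   <
    [1,2] "cat" : N\S
    [2,3] "saw" : (S/NP)\(N\S)

S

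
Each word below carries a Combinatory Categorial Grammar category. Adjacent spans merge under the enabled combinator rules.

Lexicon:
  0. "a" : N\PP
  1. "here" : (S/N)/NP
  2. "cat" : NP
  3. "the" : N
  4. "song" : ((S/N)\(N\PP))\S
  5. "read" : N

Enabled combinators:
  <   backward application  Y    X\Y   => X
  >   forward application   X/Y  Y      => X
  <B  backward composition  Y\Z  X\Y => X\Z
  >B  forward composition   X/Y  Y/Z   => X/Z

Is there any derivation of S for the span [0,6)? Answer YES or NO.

[0,6] S   >
  [0,5] S/N   <
    [0,1] "a" : N\PP
    [1,5] (S/N)\(N\PP)   <
      [1,4] S   >
        [1,3] S/N   >
          [1,2] "here" : (S/N)/NP
          [2,3] "cat" : NP
        [3,4] "the" : N
      [4,5] "song" : ((S/N)\(N\PP))\S
  [5,6] "read" : N

YES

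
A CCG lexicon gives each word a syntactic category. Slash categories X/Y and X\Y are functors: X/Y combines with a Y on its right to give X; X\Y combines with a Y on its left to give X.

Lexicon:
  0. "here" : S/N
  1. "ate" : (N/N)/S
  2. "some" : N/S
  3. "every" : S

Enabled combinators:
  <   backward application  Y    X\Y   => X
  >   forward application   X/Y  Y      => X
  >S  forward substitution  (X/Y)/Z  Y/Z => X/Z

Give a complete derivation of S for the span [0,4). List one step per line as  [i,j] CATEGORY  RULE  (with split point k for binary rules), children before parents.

[0,1] S/N  lex  "here"
[1,2] (N/N)/S  lex  "ate"
[2,3] N/S  lex  "some"
[1,3] N/S  >S  k=2
[3,4] S  lex  "every"
[1,4] N  >  k=3
[0,4] S  >  k=1

[0,4] S   >
  [0,1] "here" : S/N
  [1,4] N   >
    [1,3] N/S   >S
      [1,2] "ate" : (N/N)/S
      [2,3] "some" : N/S
    [3,4] "every" : S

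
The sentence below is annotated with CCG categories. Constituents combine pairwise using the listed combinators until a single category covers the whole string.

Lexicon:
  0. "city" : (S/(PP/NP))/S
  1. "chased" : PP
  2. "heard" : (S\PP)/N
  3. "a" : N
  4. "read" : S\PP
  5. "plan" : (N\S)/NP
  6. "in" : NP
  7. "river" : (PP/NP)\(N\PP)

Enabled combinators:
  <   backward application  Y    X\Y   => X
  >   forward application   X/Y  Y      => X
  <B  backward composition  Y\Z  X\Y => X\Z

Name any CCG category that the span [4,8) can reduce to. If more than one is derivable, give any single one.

PP/NP

[0,8] S   >
  [0,4] S/(PP/NP)   >
    [0,1] "city" : (S/(PP/NP))/S
    [1,4] S   <
      [1,2] "chased" : PP
      [2,4] S\PP   >
        [2,3] "heard" : (S\PP)/N
        [3,4] "a" : N
  [4,8] PP/NP   <
    [4,7] N\PP   <B
      [4,5] "read" : S\PP
      [5,7] N\S   >
        [5,6] "plan" : (N\S)/NP
        [6,7] "in" : NP
    [7,8] "river" : (PP/NP)\(N\PP)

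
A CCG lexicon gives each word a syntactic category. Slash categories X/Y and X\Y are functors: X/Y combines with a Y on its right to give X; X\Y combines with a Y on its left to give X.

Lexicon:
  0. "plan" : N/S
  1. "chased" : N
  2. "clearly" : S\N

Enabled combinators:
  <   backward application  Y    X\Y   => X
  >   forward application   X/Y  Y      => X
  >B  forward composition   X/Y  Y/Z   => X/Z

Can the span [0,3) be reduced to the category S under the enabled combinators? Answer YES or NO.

NO

N/S N S\N
CKY chart[0,3] = {N}; S ∉ chart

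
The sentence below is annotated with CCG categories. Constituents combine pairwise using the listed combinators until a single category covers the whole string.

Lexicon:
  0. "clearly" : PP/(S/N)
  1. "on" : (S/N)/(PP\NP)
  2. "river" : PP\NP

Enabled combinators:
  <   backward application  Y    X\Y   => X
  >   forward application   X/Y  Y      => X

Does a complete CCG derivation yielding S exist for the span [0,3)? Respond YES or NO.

PP/(S/N) (S/N)/(PP\NP) PP\NP
CKY chart[0,3] = {PP}; S ∉ chart

NO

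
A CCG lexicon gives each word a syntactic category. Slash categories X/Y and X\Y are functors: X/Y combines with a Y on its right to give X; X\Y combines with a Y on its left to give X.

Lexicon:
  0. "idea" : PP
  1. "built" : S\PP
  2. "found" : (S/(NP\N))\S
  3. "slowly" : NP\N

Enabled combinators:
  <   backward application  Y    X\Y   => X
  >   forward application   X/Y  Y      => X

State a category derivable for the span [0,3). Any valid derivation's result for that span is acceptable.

[0,4] S   >
  [0,3] S/(NP\N)   <
    [0,2] S   <
      [0,1] "idea" : PP
      [1,2] "built" : S\PP
    [2,3] "found" : (S/(NP\N))\S
  [3,4] "slowly" : NP\N

S/(NP\N)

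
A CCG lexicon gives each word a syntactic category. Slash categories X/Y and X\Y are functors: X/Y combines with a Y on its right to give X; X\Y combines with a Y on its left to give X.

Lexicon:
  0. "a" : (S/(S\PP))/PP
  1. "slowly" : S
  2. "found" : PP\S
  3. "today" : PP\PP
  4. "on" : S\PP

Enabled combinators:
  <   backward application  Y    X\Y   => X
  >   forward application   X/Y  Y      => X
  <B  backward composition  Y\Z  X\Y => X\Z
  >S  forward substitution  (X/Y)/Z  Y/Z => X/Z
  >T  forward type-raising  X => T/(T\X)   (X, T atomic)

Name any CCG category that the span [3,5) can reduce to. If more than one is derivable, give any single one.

S\PP

[0,5] S   >
  [0,3] S/(S\PP)   >
    [0,1] "a" : (S/(S\PP))/PP
    [1,3] PP   <
      [1,2] "slowly" : S
      [2,3] "found" : PP\S
  [3,5] S\PP   <B
    [3,4] "today" : PP\PP
    [4,5] "on" : S\PP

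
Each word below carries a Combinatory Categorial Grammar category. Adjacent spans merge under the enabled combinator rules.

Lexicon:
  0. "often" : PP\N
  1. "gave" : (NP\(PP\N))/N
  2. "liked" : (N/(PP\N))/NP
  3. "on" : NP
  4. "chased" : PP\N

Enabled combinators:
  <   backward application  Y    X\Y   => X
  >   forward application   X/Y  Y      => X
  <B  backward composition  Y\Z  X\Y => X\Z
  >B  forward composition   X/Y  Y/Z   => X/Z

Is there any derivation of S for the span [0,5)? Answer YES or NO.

PP\N (NP\(PP\N))/N (N/(PP\N))/NP NP PP\N
CKY chart[0,5] = {NP}; S ∉ chart

NO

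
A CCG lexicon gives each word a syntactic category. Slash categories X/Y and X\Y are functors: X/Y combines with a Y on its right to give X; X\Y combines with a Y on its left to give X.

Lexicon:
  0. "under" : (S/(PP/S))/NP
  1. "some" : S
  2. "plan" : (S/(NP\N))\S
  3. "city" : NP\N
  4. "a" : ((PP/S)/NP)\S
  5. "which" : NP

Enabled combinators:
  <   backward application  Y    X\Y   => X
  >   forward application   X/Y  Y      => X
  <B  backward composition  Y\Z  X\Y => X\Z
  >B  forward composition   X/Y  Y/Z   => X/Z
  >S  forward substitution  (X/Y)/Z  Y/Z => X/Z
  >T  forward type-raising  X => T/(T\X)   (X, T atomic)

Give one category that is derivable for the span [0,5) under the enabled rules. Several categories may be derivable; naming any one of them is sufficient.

S/NP

[0,6] S   >
  [0,5] S/NP   >S
    [0,1] "under" : (S/(PP/S))/NP
    [1,5] (PP/S)/NP   <
      [1,4] S   >
        [1,3] S/(NP\N)   <
          [1,2] "some" : S
          [2,3] "plan" : (S/(NP\N))\S
        [3,4] "city" : NP\N
      [4,5] "a" : ((PP/S)/NP)\S
  [5,6] "which" : NP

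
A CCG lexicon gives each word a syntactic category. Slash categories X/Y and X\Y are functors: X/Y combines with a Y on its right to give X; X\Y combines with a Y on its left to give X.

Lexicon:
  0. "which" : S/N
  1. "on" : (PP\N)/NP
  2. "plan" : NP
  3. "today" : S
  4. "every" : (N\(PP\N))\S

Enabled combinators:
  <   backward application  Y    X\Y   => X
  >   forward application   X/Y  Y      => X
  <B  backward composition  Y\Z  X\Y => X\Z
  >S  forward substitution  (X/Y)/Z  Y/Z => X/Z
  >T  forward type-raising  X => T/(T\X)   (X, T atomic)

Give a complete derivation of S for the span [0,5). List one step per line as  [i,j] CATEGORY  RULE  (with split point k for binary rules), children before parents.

[0,5] S   >
  [0,1] "which" : S/N
  [1,5] N   <
    [1,3] PP\N   >
      [1,2] "on" : (PP\N)/NP
      [2,3] "plan" : NP
    [3,5] N\(PP\N)   <
      [3,4] "today" : S
      [4,5] "every" : (N\(PP\N))\S

[0,1] S/N  lex  "which"
[1,2] (PP\N)/NP  lex  "on"
[2,3] NP  lex  "plan"
[1,3] PP\N  >  k=2
[3,4] S  lex  "today"
[4,5] (N\(PP\N))\S  lex  "every"
[3,5] N\(PP\N)  <  k=4
[1,5] N  <  k=3
[0,5] S  >  k=1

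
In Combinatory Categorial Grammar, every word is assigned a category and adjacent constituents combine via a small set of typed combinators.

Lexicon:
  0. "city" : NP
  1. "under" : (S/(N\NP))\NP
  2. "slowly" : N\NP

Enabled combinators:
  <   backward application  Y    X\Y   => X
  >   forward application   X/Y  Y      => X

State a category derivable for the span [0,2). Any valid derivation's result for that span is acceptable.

[0,3] S   >
  [0,2] S/(N\NP)   <
    [0,1] "city" : NP
    [1,2] "under" : (S/(N\NP))\NP
  [2,3] "slowly" : N\NP

S/(N\NP)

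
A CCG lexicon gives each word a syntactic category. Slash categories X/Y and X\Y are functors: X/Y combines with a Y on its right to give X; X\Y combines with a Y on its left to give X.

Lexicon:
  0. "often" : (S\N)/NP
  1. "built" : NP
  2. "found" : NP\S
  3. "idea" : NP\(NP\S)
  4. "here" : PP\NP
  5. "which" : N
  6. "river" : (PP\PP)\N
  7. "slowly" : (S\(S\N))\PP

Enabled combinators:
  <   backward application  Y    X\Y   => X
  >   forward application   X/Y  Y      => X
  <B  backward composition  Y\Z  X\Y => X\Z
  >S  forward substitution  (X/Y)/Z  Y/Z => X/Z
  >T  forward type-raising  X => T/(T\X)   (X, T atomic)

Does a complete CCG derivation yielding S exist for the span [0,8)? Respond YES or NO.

[0,8] S   <
  [0,2] S\N   >
    [0,1] "often" : (S\N)/NP
    [1,2] "built" : NP
  [2,8] S\(S\N)   <
    [2,7] PP   <
      [2,4] NP   <
        [2,3] "found" : NP\S
        [3,4] "idea" : NP\(NP\S)
      [4,7] PP\NP   <B
        [4,5] "here" : PP\NP
        [5,7] PP\PP   <
          [5,6] "which" : N
          [6,7] "river" : (PP\PP)\N
    [7,8] "slowly" : (S\(S\N))\PP

YES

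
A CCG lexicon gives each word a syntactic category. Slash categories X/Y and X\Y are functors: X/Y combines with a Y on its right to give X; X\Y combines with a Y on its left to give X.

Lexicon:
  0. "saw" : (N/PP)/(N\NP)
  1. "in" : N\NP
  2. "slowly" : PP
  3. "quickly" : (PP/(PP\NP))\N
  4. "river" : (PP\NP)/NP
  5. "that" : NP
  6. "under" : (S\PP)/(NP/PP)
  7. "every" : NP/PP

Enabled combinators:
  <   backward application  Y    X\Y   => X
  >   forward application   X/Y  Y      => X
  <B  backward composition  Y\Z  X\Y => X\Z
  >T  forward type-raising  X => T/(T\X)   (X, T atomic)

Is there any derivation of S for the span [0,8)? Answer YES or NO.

[0,8] S   <
  [0,6] PP   >
    [0,4] PP/(PP\NP)   <
      [0,3] N   >
        [0,2] N/PP   >
          [0,1] "saw" : (N/PP)/(N\NP)
          [1,2] "in" : N\NP
        [2,3] "slowly" : PP
      [3,4] "quickly" : (PP/(PP\NP))\N
    [4,6] PP\NP   >
      [4,5] "river" : (PP\NP)/NP
      [5,6] "that" : NP
  [6,8] S\PP   >
    [6,7] "under" : (S\PP)/(NP/PP)
    [7,8] "every" : NP/PP

YES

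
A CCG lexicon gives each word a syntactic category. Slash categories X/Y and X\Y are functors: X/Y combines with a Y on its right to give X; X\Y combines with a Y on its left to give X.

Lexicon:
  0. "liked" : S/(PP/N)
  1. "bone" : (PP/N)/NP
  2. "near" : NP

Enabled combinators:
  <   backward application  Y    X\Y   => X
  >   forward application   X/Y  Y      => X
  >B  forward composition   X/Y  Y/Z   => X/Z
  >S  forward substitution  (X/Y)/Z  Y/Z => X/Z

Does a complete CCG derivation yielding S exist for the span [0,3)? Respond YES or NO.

YES

[0,3] S   >
  [0,1] "liked" : S/(PP/N)
  [1,3] PP/N   >
    [1,2] "bone" : (PP/N)/NP
    [2,3] "near" : NP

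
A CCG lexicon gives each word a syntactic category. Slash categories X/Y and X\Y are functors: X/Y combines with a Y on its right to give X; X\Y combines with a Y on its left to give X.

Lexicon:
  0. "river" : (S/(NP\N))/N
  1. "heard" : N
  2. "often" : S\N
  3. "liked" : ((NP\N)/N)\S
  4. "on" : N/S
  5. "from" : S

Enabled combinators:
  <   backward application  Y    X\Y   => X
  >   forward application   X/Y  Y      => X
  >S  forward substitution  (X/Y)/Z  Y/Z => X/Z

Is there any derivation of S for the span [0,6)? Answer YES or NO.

[0,6] S   >
  [0,4] S/N   >S
    [0,1] "river" : (S/(NP\N))/N
    [1,4] (NP\N)/N   <
      [1,3] S   <
        [1,2] "heard" : N
        [2,3] "often" : S\N
      [3,4] "liked" : ((NP\N)/N)\S
  [4,6] N   >
    [4,5] "on" : N/S
    [5,6] "from" : S

YES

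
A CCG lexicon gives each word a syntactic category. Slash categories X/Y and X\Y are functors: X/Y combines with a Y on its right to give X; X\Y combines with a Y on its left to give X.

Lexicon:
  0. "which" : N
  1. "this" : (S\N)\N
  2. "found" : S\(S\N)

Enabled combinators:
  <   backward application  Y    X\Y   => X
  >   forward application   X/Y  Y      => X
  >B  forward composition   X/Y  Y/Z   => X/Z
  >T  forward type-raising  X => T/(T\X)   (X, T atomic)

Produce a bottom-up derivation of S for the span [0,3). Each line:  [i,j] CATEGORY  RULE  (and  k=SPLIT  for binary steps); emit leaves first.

[0,3] S   <
  [0,2] S\N   <
    [0,1] "which" : N
    [1,2] "this" : (S\N)\N
  [2,3] "found" : S\(S\N)

[0,1] N  lex  "which"
[1,2] (S\N)\N  lex  "this"
[0,2] S\N  <  k=1
[2,3] S\(S\N)  lex  "found"
[0,3] S  <  k=2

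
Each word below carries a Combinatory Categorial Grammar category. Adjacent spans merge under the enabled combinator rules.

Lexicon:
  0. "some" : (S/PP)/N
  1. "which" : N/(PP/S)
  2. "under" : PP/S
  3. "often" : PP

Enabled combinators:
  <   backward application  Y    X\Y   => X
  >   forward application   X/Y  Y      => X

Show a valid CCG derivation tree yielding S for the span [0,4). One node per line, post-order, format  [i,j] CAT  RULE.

[0,1] (S/PP)/N  lex  "some"
[1,2] N/(PP/S)  lex  "which"
[2,3] PP/S  lex  "under"
[1,3] N  >  k=2
[0,3] S/PP  >  k=1
[3,4] PP  lex  "often"
[0,4] S  >  k=3

[0,4] S   >
  [0,3] S/PP   >
    [0,1] "some" : (S/PP)/N
    [1,3] N   >
      [1,2] "which" : N/(PP/S)
      [2,3] "under" : PP/S
  [3,4] "often" : PP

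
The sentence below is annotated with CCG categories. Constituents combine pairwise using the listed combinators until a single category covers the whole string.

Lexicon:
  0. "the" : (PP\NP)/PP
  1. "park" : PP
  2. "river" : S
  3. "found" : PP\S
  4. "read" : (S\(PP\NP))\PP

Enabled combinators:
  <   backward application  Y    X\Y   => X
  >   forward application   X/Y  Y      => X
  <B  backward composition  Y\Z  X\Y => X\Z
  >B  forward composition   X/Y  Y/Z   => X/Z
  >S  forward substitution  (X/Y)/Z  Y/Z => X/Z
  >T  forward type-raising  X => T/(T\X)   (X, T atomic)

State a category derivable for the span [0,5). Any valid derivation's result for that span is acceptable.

S

[0,5] S   <
  [0,2] PP\NP   >
    [0,1] "the" : (PP\NP)/PP
    [1,2] "park" : PP
  [2,5] S\(PP\NP)   <
    [2,4] PP   <
      [2,3] "river" : S
      [3,4] "found" : PP\S
    [4,5] "read" : (S\(PP\NP))\PP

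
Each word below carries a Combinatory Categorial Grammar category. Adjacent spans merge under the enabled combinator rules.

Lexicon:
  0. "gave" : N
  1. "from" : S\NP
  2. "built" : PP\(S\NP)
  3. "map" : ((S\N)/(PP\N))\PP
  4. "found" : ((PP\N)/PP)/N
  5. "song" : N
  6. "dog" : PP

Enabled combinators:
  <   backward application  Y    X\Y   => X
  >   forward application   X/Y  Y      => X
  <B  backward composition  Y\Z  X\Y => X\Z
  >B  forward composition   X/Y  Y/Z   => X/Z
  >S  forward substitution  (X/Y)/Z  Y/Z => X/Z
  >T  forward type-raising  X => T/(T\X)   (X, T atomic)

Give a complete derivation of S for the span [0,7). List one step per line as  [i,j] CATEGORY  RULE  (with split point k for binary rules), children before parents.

[0,7] S   >
  [0,1] S/(S\N)   >T
    [0,1] "gave" : N
  [1,7] S\N   >
    [1,4] (S\N)/(PP\N)   <
      [1,3] PP   <
        [1,2] "from" : S\NP
        [2,3] "built" : PP\(S\NP)
      [3,4] "map" : ((S\N)/(PP\N))\PP
    [4,7] PP\N   >
      [4,6] (PP\N)/PP   >
        [4,5] "found" : ((PP\N)/PP)/N
        [5,6] "song" : N
      [6,7] "dog" : PP

[0,1] N  lex  "gave"
[0,1] S/(S\N)  >T
[1,2] S\NP  lex  "from"
[2,3] PP\(S\NP)  lex  "built"
[1,3] PP  <  k=2
[3,4] ((S\N)/(PP\N))\PP  lex  "map"
[1,4] (S\N)/(PP\N)  <  k=3
[4,5] ((PP\N)/PP)/N  lex  "found"
[5,6] N  lex  "song"
[4,6] (PP\N)/PP  >  k=5
[6,7] PP  lex  "dog"
[4,7] PP\N  >  k=6
[1,7] S\N  >  k=4
[0,7] S  >  k=1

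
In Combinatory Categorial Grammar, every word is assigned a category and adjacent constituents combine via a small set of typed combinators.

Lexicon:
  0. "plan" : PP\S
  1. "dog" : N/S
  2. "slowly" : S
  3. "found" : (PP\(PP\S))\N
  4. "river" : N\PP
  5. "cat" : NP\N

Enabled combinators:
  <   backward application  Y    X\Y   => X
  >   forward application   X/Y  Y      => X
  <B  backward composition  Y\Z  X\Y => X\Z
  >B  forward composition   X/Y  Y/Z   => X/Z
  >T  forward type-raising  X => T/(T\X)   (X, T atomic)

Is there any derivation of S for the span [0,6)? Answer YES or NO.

PP\S N/S S (PP\(PP\S))\N N\PP NP\N
CKY chart[0,6] = {N/(N\NP), NP, NP/(NP\NP), PP/(PP\NP), S/(S\NP)}; S ∉ chart

NO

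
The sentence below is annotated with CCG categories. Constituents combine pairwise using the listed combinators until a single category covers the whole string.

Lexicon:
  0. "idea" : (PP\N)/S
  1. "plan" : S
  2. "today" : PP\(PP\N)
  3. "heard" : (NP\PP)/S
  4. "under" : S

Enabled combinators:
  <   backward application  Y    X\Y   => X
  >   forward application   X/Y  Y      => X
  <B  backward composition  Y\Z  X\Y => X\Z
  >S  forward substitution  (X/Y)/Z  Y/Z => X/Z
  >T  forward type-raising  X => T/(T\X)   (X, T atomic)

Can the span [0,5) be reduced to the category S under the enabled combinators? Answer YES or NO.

(PP\N)/S S PP\(PP\N) (NP\PP)/S S
CKY chart[0,5] = {N/(N\NP), NP, NP/(NP\NP), PP/(PP\NP), S/(S\NP)}; S ∉ chart

NO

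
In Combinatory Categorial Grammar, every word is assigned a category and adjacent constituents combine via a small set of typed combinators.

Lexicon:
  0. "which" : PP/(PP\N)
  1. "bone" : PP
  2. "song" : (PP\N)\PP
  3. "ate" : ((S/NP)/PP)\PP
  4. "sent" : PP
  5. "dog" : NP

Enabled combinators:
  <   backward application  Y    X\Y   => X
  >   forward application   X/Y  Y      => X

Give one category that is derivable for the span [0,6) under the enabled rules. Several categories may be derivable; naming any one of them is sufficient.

[0,6] S   >
  [0,5] S/NP   >
    [0,4] (S/NP)/PP   <
      [0,3] PP   >
        [0,1] "which" : PP/(PP\N)
        [1,3] PP\N   <
          [1,2] "bone" : PP
          [2,3] "song" : (PP\N)\PP
      [3,4] "ate" : ((S/NP)/PP)\PP
    [4,5] "sent" : PP
  [5,6] "dog" : NP

S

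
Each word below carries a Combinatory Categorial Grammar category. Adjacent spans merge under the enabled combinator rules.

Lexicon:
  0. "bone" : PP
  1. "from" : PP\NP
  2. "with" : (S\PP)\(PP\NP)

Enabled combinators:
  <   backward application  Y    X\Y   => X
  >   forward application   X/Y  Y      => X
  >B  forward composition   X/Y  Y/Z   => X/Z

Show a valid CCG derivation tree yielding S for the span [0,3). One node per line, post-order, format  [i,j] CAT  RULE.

[0,1] PP  lex  "bone"
[1,2] PP\NP  lex  "from"
[2,3] (S\PP)\(PP\NP)  lex  "with"
[1,3] S\PP  <  k=2
[0,3] S  <  k=1

[0,3] S   <
  [0,1] "bone" : PP
  [1,3] S\PP   <
    [1,2] "from" : PP\NP
    [2,3] "with" : (S\PP)\(PP\NP)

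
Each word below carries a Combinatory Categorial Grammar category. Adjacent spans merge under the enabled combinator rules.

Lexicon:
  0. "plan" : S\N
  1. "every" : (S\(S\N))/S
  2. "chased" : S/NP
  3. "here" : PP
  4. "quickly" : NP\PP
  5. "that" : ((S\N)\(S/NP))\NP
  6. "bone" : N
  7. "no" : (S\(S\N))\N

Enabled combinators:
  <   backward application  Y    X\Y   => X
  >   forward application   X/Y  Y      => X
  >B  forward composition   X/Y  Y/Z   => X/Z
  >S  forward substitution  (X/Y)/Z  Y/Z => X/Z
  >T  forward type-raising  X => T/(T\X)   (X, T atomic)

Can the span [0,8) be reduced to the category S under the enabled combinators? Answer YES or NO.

YES

[0,8] S   <
  [0,1] "plan" : S\N
  [1,8] S\(S\N)   >
    [1,2] "every" : (S\(S\N))/S
    [2,8] S   <
      [2,6] S\N   <
        [2,3] "chased" : S/NP
        [3,6] (S\N)\(S/NP)   <
          [3,5] NP   >
            [3,4] NP/(NP\PP)   >T
              [3,4] "here" : PP
            [4,5] "quickly" : NP\PP
          [5,6] "that" : ((S\N)\(S/NP))\NP
      [6,8] S\(S\N)   <
        [6,7] "bone" : N
        [7,8] "no" : (S\(S\N))\N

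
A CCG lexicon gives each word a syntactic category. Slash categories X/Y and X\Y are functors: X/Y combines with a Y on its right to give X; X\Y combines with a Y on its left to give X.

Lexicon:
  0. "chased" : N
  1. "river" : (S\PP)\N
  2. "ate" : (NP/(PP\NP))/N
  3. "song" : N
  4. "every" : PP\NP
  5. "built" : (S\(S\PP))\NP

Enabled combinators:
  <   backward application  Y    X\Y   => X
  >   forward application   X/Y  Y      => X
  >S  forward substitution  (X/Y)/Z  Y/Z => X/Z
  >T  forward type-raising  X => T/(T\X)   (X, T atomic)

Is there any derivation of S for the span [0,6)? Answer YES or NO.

[0,6] S   <
  [0,2] S\PP   <
    [0,1] "chased" : N
    [1,2] "river" : (S\PP)\N
  [2,6] S\(S\PP)   <
    [2,5] NP   >
      [2,4] NP/(PP\NP)   >
        [2,3] "ate" : (NP/(PP\NP))/N
        [3,4] "song" : N
      [4,5] "every" : PP\NP
    [5,6] "built" : (S\(S\PP))\NP

YES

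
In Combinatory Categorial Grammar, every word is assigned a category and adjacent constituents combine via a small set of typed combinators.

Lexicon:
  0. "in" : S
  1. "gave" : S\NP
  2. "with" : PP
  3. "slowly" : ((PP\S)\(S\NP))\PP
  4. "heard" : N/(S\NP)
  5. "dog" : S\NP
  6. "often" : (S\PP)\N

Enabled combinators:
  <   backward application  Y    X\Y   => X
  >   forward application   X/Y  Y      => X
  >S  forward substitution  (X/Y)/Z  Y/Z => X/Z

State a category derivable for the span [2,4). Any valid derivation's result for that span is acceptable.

[0,7] S   <
  [0,4] PP   <
    [0,1] "in" : S
    [1,4] PP\S   <
      [1,2] "gave" : S\NP
      [2,4] (PP\S)\(S\NP)   <
        [2,3] "with" : PP
        [3,4] "slowly" : ((PP\S)\(S\NP))\PP
  [4,7] S\PP   <
    [4,6] N   >
      [4,5] "heard" : N/(S\NP)
      [5,6] "dog" : S\NP
    [6,7] "often" : (S\PP)\N

(PP\S)\(S\NP)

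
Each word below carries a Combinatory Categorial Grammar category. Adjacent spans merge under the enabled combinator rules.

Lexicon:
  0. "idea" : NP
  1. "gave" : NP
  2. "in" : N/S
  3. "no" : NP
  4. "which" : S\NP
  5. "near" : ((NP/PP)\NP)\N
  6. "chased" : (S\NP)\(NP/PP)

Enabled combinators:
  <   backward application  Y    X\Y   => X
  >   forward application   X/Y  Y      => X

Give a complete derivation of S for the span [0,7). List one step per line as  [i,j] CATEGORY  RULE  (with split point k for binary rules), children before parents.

[0,7] S   <
  [0,1] "idea" : NP
  [1,7] S\NP   <
    [1,6] NP/PP   <
      [1,2] "gave" : NP
      [2,6] (NP/PP)\NP   <
        [2,5] N   >
          [2,3] "in" : N/S
          [3,5] S   <
            [3,4] "no" : NP
            [4,5] "which" : S\NP
        [5,6] "near" : ((NP/PP)\NP)\N
    [6,7] "chased" : (S\NP)\(NP/PP)

[0,1] NP  lex  "idea"
[1,2] NP  lex  "gave"
[2,3] N/S  lex  "in"
[3,4] NP  lex  "no"
[4,5] S\NP  lex  "which"
[3,5] S  <  k=4
[2,5] N  >  k=3
[5,6] ((NP/PP)\NP)\N  lex  "near"
[2,6] (NP/PP)\NP  <  k=5
[1,6] NP/PP  <  k=2
[6,7] (S\NP)\(NP/PP)  lex  "chased"
[1,7] S\NP  <  k=6
[0,7] S  <  k=1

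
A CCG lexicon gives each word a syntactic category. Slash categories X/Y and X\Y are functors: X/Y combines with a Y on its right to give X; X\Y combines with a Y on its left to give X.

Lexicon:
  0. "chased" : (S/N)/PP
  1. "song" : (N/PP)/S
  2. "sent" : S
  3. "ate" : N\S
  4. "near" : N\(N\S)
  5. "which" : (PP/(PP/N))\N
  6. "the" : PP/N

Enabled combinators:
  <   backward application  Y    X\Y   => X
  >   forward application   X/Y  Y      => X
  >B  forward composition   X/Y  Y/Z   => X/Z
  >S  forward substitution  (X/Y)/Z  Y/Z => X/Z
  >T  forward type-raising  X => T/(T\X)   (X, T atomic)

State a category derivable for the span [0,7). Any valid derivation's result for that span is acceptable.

S

[0,7] S   >
  [0,3] S/PP   >S
    [0,1] "chased" : (S/N)/PP
    [1,3] N/PP   >
      [1,2] "song" : (N/PP)/S
      [2,3] "sent" : S
  [3,7] PP   >
    [3,6] PP/(PP/N)   <
      [3,5] N   <
        [3,4] "ate" : N\S
        [4,5] "near" : N\(N\S)
      [5,6] "which" : (PP/(PP/N))\N
    [6,7] "the" : PP/N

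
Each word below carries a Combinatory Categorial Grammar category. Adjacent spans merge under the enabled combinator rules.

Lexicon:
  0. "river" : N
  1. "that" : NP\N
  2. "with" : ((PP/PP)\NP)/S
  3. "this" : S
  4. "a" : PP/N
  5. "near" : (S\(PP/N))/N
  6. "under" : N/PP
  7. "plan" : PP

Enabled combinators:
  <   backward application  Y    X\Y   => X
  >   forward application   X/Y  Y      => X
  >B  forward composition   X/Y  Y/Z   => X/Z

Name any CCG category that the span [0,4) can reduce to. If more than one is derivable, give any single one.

PP/PP

[0,8] S   <
  [0,5] PP/N   >B
    [0,4] PP/PP   <
      [0,2] NP   <
        [0,1] "river" : N
        [1,2] "that" : NP\N
      [2,4] (PP/PP)\NP   >
        [2,3] "with" : ((PP/PP)\NP)/S
        [3,4] "this" : S
    [4,5] "a" : PP/N
  [5,8] S\(PP/N)   >
    [5,6] "near" : (S\(PP/N))/N
    [6,8] N   >
      [6,7] "under" : N/PP
      [7,8] "plan" : PP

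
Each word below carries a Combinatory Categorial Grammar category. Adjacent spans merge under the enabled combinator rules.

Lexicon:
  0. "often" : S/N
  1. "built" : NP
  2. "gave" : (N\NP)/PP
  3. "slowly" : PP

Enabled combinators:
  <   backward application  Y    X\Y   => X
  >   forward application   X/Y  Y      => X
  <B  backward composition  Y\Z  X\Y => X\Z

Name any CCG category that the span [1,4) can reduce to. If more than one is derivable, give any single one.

N

[0,4] S   >
  [0,1] "often" : S/N
  [1,4] N   <
    [1,2] "built" : NP
    [2,4] N\NP   >
      [2,3] "gave" : (N\NP)/PP
      [3,4] "slowly" : PP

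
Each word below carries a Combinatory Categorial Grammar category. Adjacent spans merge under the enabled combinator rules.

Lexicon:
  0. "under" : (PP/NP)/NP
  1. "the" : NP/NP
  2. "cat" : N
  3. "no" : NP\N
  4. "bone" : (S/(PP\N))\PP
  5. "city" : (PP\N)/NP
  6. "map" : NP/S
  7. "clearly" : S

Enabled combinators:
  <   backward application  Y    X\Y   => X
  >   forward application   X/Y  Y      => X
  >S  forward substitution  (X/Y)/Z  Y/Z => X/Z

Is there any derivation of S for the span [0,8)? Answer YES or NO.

YES

[0,8] S   >
  [0,5] S/(PP\N)   <
    [0,4] PP   >
      [0,2] PP/NP   >S
        [0,1] "under" : (PP/NP)/NP
        [1,2] "the" : NP/NP
      [2,4] NP   <
        [2,3] "cat" : N
        [3,4] "no" : NP\N
    [4,5] "bone" : (S/(PP\N))\PP
  [5,8] PP\N   >
    [5,6] "city" : (PP\N)/NP
    [6,8] NP   >
      [6,7] "map" : NP/S
      [7,8] "clearly" : S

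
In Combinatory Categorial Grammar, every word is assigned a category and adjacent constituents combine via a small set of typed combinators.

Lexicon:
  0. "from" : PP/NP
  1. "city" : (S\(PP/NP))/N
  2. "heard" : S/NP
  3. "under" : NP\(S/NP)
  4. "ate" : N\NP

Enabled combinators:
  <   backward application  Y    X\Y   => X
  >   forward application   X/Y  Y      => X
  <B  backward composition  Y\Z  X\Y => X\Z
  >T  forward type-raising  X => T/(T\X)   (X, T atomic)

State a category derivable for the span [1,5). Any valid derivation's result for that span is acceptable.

[0,5] S   <
  [0,1] "from" : PP/NP
  [1,5] S\(PP/NP)   >
    [1,2] "city" : (S\(PP/NP))/N
    [2,5] N   <
      [2,4] NP   <
        [2,3] "heard" : S/NP
        [3,4] "under" : NP\(S/NP)
      [4,5] "ate" : N\NP

S\(PP/NP)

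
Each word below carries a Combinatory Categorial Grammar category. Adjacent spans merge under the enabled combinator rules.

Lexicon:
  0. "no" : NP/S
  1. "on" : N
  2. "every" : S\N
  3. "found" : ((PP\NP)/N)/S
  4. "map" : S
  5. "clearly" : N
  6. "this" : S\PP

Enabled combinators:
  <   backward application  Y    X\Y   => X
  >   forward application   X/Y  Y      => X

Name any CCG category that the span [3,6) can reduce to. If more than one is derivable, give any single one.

PP\NP

[0,7] S   <
  [0,6] PP   <
    [0,3] NP   >
      [0,1] "no" : NP/S
      [1,3] S   <
        [1,2] "on" : N
        [2,3] "every" : S\N
    [3,6] PP\NP   >
      [3,5] (PP\NP)/N   >
        [3,4] "found" : ((PP\NP)/N)/S
        [4,5] "map" : S
      [5,6] "clearly" : N
  [6,7] "this" : S\PP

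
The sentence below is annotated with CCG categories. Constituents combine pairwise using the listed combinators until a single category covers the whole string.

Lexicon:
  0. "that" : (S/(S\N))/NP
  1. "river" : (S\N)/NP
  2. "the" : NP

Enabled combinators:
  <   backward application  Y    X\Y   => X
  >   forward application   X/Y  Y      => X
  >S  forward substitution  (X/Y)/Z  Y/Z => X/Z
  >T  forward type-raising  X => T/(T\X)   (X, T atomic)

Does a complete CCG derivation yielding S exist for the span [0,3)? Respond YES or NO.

[0,3] S   >
  [0,2] S/NP   >S
    [0,1] "that" : (S/(S\N))/NP
    [1,2] "river" : (S\N)/NP
  [2,3] "the" : NP

YES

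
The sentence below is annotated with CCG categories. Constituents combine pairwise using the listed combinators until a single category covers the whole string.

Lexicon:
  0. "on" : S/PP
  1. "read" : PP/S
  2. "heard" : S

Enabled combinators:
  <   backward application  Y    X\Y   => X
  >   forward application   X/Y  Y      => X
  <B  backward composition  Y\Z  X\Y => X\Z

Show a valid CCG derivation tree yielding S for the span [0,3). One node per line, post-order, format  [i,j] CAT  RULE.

[0,3] S   >
  [0,1] "on" : S/PP
  [1,3] PP   >
    [1,2] "read" : PP/S
    [2,3] "heard" : S

[0,1] S/PP  lex  "on"
[1,2] PP/S  lex  "read"
[2,3] S  lex  "heard"
[1,3] PP  >  k=2
[0,3] S  >  k=1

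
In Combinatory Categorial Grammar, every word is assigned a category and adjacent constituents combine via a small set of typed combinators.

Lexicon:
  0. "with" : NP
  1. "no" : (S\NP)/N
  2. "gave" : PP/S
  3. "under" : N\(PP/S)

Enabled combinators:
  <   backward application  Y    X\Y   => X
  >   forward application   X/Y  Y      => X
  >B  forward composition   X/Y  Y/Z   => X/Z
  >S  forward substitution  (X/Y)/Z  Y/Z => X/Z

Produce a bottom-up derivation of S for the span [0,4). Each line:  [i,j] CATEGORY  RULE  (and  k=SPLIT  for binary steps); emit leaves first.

[0,1] NP  lex  "with"
[1,2] (S\NP)/N  lex  "no"
[2,3] PP/S  lex  "gave"
[3,4] N\(PP/S)  lex  "under"
[2,4] N  <  k=3
[1,4] S\NP  >  k=2
[0,4] S  <  k=1

[0,4] S   <
  [0,1] "with" : NP
  [1,4] S\NP   >
    [1,2] "no" : (S\NP)/N
    [2,4] N   <
      [2,3] "gave" : PP/S
      [3,4] "under" : N\(PP/S)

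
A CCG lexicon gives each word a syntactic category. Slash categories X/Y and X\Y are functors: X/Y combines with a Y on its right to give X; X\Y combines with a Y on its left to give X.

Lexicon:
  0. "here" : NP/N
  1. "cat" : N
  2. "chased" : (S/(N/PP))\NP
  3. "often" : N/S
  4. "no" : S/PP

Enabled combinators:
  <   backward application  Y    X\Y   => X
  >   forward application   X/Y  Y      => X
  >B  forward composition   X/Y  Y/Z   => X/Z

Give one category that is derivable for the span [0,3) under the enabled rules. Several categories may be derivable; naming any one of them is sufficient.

S/(N/PP)

[0,5] S   >
  [0,3] S/(N/PP)   <
    [0,2] NP   >
      [0,1] "here" : NP/N
      [1,2] "cat" : N
    [2,3] "chased" : (S/(N/PP))\NP
  [3,5] N/PP   >B
    [3,4] "often" : N/S
    [4,5] "no" : S/PP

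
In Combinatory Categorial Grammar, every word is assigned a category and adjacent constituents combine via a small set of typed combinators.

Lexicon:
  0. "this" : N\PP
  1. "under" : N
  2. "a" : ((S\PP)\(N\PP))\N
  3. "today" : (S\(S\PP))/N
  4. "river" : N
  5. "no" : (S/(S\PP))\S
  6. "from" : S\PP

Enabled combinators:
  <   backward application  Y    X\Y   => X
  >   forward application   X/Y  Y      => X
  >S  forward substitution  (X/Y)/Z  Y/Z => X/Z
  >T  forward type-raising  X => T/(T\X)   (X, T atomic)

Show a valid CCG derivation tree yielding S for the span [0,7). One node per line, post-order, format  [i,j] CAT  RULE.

[0,7] S   >
  [0,6] S/(S\PP)   <
    [0,5] S   <
      [0,3] S\PP   <
        [0,1] "this" : N\PP
        [1,3] (S\PP)\(N\PP)   <
          [1,2] "under" : N
          [2,3] "a" : ((S\PP)\(N\PP))\N
      [3,5] S\(S\PP)   >
        [3,4] "today" : (S\(S\PP))/N
        [4,5] "river" : N
    [5,6] "no" : (S/(S\PP))\S
  [6,7] "from" : S\PP

[0,1] N\PP  lex  "this"
[1,2] N  lex  "under"
[2,3] ((S\PP)\(N\PP))\N  lex  "a"
[1,3] (S\PP)\(N\PP)  <  k=2
[0,3] S\PP  <  k=1
[3,4] (S\(S\PP))/N  lex  "today"
[4,5] N  lex  "river"
[3,5] S\(S\PP)  >  k=4
[0,5] S  <  k=3
[5,6] (S/(S\PP))\S  lex  "no"
[0,6] S/(S\PP)  <  k=5
[6,7] S\PP  lex  "from"
[0,7] S  >  k=6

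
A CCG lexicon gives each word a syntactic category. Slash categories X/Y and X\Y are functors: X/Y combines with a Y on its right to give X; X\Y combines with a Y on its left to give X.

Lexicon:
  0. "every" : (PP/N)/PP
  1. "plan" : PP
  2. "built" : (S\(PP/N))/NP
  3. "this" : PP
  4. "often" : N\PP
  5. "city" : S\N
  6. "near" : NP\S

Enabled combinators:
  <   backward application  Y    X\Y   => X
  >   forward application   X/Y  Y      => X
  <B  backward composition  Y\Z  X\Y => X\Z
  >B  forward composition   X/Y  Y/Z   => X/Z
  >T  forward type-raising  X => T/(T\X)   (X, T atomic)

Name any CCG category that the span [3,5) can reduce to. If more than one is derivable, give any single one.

N

[0,7] S   <
  [0,2] PP/N   >
    [0,1] "every" : (PP/N)/PP
    [1,2] "plan" : PP
  [2,7] S\(PP/N)   >
    [2,3] "built" : (S\(PP/N))/NP
    [3,7] NP   <
      [3,5] N   >
        [3,4] N/(N\PP)   >T
          [3,4] "this" : PP
        [4,5] "often" : N\PP
      [5,7] NP\N   <B
        [5,6] "city" : S\N
        [6,7] "near" : NP\S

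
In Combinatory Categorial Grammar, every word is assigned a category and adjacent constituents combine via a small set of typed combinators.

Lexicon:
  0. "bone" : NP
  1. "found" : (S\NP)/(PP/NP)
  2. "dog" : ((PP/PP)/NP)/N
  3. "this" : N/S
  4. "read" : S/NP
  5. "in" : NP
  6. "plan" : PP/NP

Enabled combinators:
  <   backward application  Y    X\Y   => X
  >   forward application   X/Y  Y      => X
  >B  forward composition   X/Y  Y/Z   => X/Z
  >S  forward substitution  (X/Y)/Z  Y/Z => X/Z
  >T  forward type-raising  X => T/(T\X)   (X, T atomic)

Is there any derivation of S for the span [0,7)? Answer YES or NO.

[0,7] S   >
  [0,1] S/(S\NP)   >T
    [0,1] "bone" : NP
  [1,7] S\NP   >
    [1,2] "found" : (S\NP)/(PP/NP)
    [2,7] PP/NP   >S
      [2,6] (PP/PP)/NP   >
        [2,3] "dog" : ((PP/PP)/NP)/N
        [3,6] N   >
          [3,5] N/NP   >B
            [3,4] "this" : N/S
            [4,5] "read" : S/NP
          [5,6] "in" : NP
      [6,7] "plan" : PP/NP

YES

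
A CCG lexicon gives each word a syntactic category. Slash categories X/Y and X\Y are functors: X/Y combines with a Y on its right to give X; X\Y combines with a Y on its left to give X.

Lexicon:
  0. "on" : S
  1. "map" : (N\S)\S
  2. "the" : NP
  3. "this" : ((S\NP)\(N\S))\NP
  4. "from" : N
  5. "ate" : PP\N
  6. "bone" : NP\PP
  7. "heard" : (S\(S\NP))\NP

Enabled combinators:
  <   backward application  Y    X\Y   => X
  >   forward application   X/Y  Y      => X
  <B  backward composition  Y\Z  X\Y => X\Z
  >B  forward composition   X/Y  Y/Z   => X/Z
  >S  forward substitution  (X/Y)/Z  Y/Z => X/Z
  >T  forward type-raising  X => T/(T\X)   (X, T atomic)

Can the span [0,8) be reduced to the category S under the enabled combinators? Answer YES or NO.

[0,8] S   <
  [0,4] S\NP   <
    [0,2] N\S   <
      [0,1] "on" : S
      [1,2] "map" : (N\S)\S
    [2,4] (S\NP)\(N\S)   <
      [2,3] "the" : NP
      [3,4] "this" : ((S\NP)\(N\S))\NP
  [4,8] S\(S\NP)   <
    [4,7] NP   >
      [4,5] NP/(NP\N)   >T
        [4,5] "from" : N
      [5,7] NP\N   <B
        [5,6] "ate" : PP\N
        [6,7] "bone" : NP\PP
    [7,8] "heard" : (S\(S\NP))\NP

YES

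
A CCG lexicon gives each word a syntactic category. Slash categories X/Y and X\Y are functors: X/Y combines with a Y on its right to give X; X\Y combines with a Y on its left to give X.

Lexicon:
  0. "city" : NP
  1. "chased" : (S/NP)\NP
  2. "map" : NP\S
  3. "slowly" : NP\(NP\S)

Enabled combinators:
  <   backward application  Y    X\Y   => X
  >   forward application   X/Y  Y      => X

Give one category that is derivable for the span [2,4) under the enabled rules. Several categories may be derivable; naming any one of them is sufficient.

[0,4] S   >
  [0,2] S/NP   <
    [0,1] "city" : NP
    [1,2] "chased" : (S/NP)\NP
  [2,4] NP   <
    [2,3] "map" : NP\S
    [3,4] "slowly" : NP\(NP\S)

NP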